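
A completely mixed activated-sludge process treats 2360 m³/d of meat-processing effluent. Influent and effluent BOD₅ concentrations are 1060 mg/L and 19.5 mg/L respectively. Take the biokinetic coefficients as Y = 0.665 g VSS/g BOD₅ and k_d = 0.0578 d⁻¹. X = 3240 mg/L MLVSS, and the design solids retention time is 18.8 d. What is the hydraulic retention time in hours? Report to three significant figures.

τ ≈ 46.2 h

Steady-state biomass mass balance: V·X·(1 + k_d·θ_c) = Y·Q·(S₀ − S)·θ_c, so V = 0.665 × 2360 × (1060 − 19.5) × 18.8 / [3240 × (1 + 0.0578 × 18.8)] = 3.07×10^7 / 6761 = 4541 m³.
HRT = V/Q = 4541 m³ / 2360 m³·d⁻¹ = 1.924 d × 24 = 46.18 h.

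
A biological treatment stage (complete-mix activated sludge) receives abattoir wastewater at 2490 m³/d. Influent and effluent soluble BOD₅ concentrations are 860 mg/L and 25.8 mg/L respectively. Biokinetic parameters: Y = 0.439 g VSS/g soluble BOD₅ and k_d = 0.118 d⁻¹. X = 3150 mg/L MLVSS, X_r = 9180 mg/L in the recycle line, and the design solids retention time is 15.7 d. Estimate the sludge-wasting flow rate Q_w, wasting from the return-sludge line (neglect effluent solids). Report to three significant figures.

Q_w ≈ 34.8 m³/d

Steady-state biomass mass balance: V·X·(1 + k_d·θ_c) = Y·Q·(S₀ − S)·θ_c, so V = 0.439 × 2490 × (860 − 25.8) × 15.7 / [3150 × (1 + 0.118 × 15.7)] = 1.43×10^7 / 8986 = 1593 m³.
Wasting from the return line (neglecting effluent solids): Q_w = V·X / (θ_c·X_r) = 1593 × 3150 / (15.7 × 9180) = 34.82 m³/d.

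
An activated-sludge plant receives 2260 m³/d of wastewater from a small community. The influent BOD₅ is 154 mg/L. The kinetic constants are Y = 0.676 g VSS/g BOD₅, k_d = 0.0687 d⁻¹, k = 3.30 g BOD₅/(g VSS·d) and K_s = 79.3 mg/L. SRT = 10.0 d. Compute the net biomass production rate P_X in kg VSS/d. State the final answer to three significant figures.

P_X ≈ 134 kg VSS/d

From the Monod/SRT balance for a CMAS, S = K_s·(1+k_d θ_c)/[θ_c·(Y k − k_d) − 1] = 79.3 × (1 + 0.0687 × 10.0) / [10.0 × (0.676 × 3.30 − 0.0687) − 1] = 133.8 / 20.62 = 6.488 mg/L.
Correct the yield for decay: Y_obs = Y/(1 + k_d θ_c) = 0.676 / (1 + 0.0687 × 10.0) = 0.676 / 1.687 = 0.4007.
Q·(S₀ − S) = 2260 × (154 − 6.49) × 10⁻³ = 333.4 kg/d removed.
So the net sludge growth is P_X = 0.4007 × 333.4 = 133.6 kg VSS/d.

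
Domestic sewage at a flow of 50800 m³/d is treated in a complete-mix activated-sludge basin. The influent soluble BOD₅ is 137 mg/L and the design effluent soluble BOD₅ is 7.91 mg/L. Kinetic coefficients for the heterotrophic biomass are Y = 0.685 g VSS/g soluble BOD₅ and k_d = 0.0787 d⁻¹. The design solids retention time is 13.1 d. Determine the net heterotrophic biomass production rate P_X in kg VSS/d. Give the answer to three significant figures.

P_X ≈ 2210 kg VSS/d

Correct the yield for decay: Y_obs = Y/(1 + k_d θ_c) = 0.685 / (1 + 0.0787 × 13.1) = 0.685 / 2.031 = 0.3373.
Mass of soluble BOD₅ removed per day: Q(S₀ − S) = 50800 × 129.1 g/m³ = 6558 kg/d.
So the net sludge growth is P_X = 0.3373 × 6558 = 2212 kg VSS/d.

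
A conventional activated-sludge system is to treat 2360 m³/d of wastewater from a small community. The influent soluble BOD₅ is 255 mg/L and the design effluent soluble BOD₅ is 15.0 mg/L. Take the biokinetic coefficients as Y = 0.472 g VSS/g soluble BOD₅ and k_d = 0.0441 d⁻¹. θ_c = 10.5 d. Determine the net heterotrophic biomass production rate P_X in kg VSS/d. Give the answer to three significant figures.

P_X ≈ 183 kg VSS/d

Y_obs = Y / (1 + k_d θ_c) = 0.472 / (1 + 0.0441 × 10.5) = 0.472 / 1.463 = 0.3226.
ΔS = 255 − 15.0 = 240.0 mg/L, so the substrate removal rate is 2360 × 240.0/1000 = 566.4 kg soluble BOD₅/d.
Biomass produced: P_X = Y_obs·Q·ΔS = 0.3226 × 566.4 ≈ 182.7 kg VSS/d.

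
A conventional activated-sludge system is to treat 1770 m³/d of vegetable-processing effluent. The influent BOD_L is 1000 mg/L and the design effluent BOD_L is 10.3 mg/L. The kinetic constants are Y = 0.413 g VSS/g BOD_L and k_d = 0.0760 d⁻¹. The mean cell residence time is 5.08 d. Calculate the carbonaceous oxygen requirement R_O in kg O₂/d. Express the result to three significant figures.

Observed yield with endogenous decay: Y_obs = Y / (1 + k_d·θ_c) = 0.413 / (1 + 0.0760 × 5.08) = 0.413 / 1.386 = 0.2980 g VSS/g BOD_L.
ΔS = 1000 − 10.3 = 989.7 mg/L, so the substrate removal rate is 1770 × 989.7/1000 = 1752 kg BOD_L/d.
Biomass synthesised: P_X = Y_obs × 1752 = 522.0 kg VSS/d.
R_O = Q·(S₀ − S) − 1.42·P_X = 1752 − 1.42 × 522.0 = 1011 kg O₂/d.

R_O ≈ 1010 kg O₂/d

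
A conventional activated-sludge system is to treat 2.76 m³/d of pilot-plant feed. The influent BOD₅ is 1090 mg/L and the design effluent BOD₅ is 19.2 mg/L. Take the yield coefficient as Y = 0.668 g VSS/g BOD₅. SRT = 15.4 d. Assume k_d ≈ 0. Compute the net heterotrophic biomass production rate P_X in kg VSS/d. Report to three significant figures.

With endogenous decay neglected, the observed yield equals the true yield: Y_obs = Y = 0.668 g VSS/g BOD₅.
Mass of BOD₅ removed per day: Q(S₀ − S) = 2.76 × 1071 g/m³ = 2.955 kg/d.
Net biomass production P_X = Y_obs × Q·(S₀ − S) = 0.6680 × 2.955 = 1.974 kg VSS/d.

P_X ≈ 1.97 kg VSS/d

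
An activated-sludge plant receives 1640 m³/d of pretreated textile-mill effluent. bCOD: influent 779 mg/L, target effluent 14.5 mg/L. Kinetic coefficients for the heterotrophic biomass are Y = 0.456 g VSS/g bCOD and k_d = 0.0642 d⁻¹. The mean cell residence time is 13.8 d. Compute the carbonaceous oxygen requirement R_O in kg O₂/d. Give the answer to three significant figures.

Y_obs = Y / (1 + k_d θ_c) = 0.456 / (1 + 0.0642 × 13.8) = 0.456 / 1.886 = 0.2418.
Mass of bCOD removed per day: Q(S₀ − S) = 1640 × 764.5 g/m³ = 1254 kg/d.
P_X = Y_obs·Q·(S₀ − S) = 0.2418 × 1254 = 303.1 kg VSS/d.
R_O = Q·ΔS − 1.42 P_X = 1254 − 430.5 = 823.3 kg O₂/d.

R_O ≈ 823 kg O₂/d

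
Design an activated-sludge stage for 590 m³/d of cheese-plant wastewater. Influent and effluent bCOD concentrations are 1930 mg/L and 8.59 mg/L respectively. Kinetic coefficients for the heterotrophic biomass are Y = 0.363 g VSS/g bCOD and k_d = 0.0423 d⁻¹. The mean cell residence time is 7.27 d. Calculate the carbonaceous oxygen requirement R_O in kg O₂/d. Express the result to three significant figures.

R_O ≈ 687 kg O₂/d

Y_obs = Y / (1 + k_d θ_c) = 0.363 / (1 + 0.0423 × 7.27) = 0.363 / 1.308 = 0.2776.
Mass of bCOD removed per day: Q(S₀ − S) = 590 × 1921 g/m³ = 1134 kg/d.
Biomass synthesised: P_X = Y_obs × 1134 = 314.7 kg VSS/d.
R_O = Q·(S₀ − S) − 1.42·P_X = 1134 − 1.42 × 314.7 = 686.7 kg O₂/d.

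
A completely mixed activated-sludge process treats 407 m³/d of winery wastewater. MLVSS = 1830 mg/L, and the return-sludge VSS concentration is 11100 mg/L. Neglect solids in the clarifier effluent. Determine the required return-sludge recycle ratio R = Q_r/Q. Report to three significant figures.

R ≈ 0.197

Solids balance on the clarifier gives (1+R)X = R·X_r, so R = X/(X_r − X) = 1830 / (11100 − 1830) = 0.1974.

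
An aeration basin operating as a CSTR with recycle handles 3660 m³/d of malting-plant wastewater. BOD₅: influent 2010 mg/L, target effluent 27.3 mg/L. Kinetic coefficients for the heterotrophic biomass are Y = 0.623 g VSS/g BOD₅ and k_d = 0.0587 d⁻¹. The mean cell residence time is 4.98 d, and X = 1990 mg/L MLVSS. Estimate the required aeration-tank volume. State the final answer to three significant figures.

Steady-state biomass mass balance: V·X·(1 + k_d·θ_c) = Y·Q·(S₀ − S)·θ_c, so V = 0.623 × 3660 × (2010 − 27.3) × 4.98 / [1990 × (1 + 0.0587 × 4.98)] = 2.25×10^7 / 2572 = 8754 m³.

V ≈ 8750 m³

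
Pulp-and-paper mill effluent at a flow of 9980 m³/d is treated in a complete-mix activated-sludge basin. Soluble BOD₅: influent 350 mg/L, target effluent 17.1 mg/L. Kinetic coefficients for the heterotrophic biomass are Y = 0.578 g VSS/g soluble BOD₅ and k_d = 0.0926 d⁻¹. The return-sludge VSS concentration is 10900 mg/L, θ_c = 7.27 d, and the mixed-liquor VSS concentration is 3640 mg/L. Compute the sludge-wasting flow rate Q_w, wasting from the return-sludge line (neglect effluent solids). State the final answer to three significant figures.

Rearranging the biomass balance for a CMAS with decay, V = Y·Q·ΔS·θ_c / [X·(1+k_d θ_c)] = 0.578 × 9980 × (350 − 17.1) × 7.27 / [3640 × (1 + 0.0926 × 7.27)] = 1.4×10^7 / 6090 = 2292 m³.
Wasting from the return line (neglecting effluent solids): Q_w = V·X / (θ_c·X_r) = 2292 × 3640 / (7.27 × 10900) = 105.3 m³/d.

Q_w ≈ 105 m³/d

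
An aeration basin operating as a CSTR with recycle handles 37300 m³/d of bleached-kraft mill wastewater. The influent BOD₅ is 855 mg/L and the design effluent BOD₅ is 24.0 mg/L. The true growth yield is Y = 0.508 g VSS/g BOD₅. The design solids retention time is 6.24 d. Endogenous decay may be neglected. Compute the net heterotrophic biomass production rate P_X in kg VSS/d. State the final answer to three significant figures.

P_X ≈ 15700 kg VSS/d

Since k_d ≈ 0, Y_obs = Y = 0.508 g VSS/g BOD₅.
Mass of BOD₅ removed per day: Q(S₀ − S) = 37300 × 831.0 g/m³ = 30996 kg/d.
P_X = Y_obs · Q(S₀ − S) = 0.5080 × 30996 = 15746 kg VSS/d.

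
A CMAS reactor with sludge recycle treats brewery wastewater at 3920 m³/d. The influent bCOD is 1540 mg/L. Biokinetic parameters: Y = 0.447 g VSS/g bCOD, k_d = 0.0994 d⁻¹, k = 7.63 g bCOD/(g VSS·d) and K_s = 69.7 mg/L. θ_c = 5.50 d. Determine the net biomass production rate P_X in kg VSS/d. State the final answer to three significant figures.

P_X ≈ 1740 kg VSS/d

From the Monod/SRT balance for a CMAS, S = K_s·(1+k_d θ_c)/[θ_c·(Y k − k_d) − 1] = 69.7 × (1 + 0.0994 × 5.50) / [5.50 × (0.447 × 7.63 − 0.0994) − 1] = 107.8 / 17.21 = 6.263 mg/L.
Y_obs = Y / (1 + k_d θ_c) = 0.447 / (1 + 0.0994 × 5.50) = 0.447 / 1.547 = 0.2890.
ΔS = 1540 − 6.26 = 1534 mg/L, so the substrate removal rate is 3920 × 1534/1000 = 6012 kg bCOD/d.
Net biomass production P_X = Y_obs × Q·(S₀ − S) = 0.2890 × 6012 = 1738 kg VSS/d.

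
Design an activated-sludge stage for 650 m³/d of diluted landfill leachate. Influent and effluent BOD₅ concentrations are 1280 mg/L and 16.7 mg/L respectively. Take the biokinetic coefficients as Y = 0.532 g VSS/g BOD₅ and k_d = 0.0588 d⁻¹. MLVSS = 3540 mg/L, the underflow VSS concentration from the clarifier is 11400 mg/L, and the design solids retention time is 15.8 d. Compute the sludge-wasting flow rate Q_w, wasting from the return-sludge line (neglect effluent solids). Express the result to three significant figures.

Q_w ≈ 19.9 m³/d

Steady-state biomass mass balance: V·X·(1 + k_d·θ_c) = Y·Q·(S₀ − S)·θ_c, so V = 0.532 × 650 × (1280 − 16.7) × 15.8 / [3540 × (1 + 0.0588 × 15.8)] = 6.9×10^6 / 6829 = 1011 m³.
θ_c = V·X/(Q_w·X_r) when wasting from the recycle, so Q_w = V·X/(θ_c·X_r) = 1011 × 3540 / (15.8 × 11400) = 19.86 m³/d.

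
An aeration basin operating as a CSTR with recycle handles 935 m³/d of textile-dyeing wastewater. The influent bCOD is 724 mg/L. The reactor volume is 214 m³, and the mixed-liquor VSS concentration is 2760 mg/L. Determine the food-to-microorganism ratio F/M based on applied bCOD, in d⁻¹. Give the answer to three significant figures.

F/M ≈ 1.15 d⁻¹

F/M = applied load / biomass = Q·S₀/(V·X) = 935 × 724 / (214.0 × 2760) = 1.146 d⁻¹.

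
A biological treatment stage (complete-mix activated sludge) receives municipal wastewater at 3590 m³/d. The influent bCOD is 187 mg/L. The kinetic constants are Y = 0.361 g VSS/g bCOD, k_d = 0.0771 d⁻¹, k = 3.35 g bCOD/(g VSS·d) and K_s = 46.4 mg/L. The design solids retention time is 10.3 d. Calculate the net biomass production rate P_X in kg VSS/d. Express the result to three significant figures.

From the Monod/SRT balance for a CMAS, S = K_s·(1+k_d θ_c)/[θ_c·(Y k − k_d) − 1] = 46.4 × (1 + 0.0771 × 10.3) / [10.3 × (0.361 × 3.35 − 0.0771) − 1] = 83.25 / 10.66 = 7.808 mg/L.
Correct the yield for decay: Y_obs = Y/(1 + k_d θ_c) = 0.361 / (1 + 0.0771 × 10.3) = 0.361 / 1.794 = 0.2012.
Q·(S₀ − S) = 3590 × (187 − 7.81) × 10⁻³ = 643.3 kg/d removed.
Biomass produced: P_X = Y_obs·Q·ΔS = 0.2012 × 643.3 ≈ 129.4 kg VSS/d.

P_X ≈ 129 kg VSS/d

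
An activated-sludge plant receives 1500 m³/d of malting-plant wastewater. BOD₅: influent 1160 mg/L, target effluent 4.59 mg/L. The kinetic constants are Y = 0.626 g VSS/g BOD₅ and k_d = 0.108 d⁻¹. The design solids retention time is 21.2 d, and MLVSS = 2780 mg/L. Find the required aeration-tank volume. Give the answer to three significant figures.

Steady-state biomass mass balance: V·X·(1 + k_d·θ_c) = Y·Q·(S₀ − S)·θ_c, so V = 0.626 × 1500 × (1160 − 4.59) × 21.2 / [2780 × (1 + 0.108 × 21.2)] = 2.3×10^7 / 9145 = 2515 m³.

V ≈ 2520 m³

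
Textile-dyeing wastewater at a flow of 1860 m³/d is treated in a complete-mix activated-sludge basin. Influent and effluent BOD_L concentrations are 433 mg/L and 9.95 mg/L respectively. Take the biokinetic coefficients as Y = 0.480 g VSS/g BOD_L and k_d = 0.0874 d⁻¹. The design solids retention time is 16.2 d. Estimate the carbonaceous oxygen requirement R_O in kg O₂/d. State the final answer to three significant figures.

R_O ≈ 565 kg O₂/d

Correct the yield for decay: Y_obs = Y/(1 + k_d θ_c) = 0.480 / (1 + 0.0874 × 16.2) = 0.480 / 2.416 = 0.1987.
ΔS = 433 − 9.95 = 423.1 mg/L, so the substrate removal rate is 1860 × 423.1/1000 = 786.9 kg BOD_L/d.
P_X = Y_obs·Q·(S₀ − S) = 0.1987 × 786.9 = 156.3 kg VSS/d.
Carbonaceous O₂ demand = substrate oxidised − cell-mass equivalent = 786.9 − 1.42 × 156.3 = 564.9 kg O₂/d.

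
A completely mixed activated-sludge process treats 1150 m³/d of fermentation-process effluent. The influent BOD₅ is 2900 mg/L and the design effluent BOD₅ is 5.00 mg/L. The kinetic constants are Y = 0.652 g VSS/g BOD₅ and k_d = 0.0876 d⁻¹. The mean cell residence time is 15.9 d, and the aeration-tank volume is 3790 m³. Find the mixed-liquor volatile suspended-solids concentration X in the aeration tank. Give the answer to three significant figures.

From V·X·(1 + k_d·θ_c) = Y·Q·(S₀ − S)·θ_c: X = 0.652 × 1150 × (2900 − 5.00) × 15.9 / [3790 × (1 + 0.0876 × 15.9)] = 3806 mg/L.

X ≈ 3810 mg/L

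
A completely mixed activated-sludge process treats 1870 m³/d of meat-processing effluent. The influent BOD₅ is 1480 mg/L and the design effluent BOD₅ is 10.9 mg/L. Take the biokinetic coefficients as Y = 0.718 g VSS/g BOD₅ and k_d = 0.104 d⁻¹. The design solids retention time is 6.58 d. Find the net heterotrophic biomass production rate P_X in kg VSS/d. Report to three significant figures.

P_X ≈ 1170 kg VSS/d

Observed yield with endogenous decay: Y_obs = Y / (1 + k_d·θ_c) = 0.718 / (1 + 0.104 × 6.58) = 0.718 / 1.684 = 0.4263 g VSS/g BOD₅.
Q·(S₀ − S) = 1870 × (1480 − 10.9) × 10⁻³ = 2747 kg/d removed.
Biomass produced: P_X = Y_obs·Q·ΔS = 0.4263 × 2747 ≈ 1171 kg VSS/d.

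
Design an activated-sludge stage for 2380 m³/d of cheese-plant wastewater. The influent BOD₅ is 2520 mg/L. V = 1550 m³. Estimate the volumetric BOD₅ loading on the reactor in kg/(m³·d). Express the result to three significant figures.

L_v = Q S₀ / V = 2380 × 2520 × 10⁻³ / 1550 = 3.869 kg/(m³·d).

L_v ≈ 3.87 kg BOD₅/(m³·d)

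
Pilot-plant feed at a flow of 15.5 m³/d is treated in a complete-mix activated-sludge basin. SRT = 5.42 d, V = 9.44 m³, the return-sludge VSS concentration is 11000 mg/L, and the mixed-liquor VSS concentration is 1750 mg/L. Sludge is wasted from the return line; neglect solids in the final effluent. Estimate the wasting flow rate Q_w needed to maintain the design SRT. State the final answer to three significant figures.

Q_w ≈ 0.277 m³/d

θ_c = V·X/(Q_w·X_r) when wasting from the recycle, so Q_w = V·X/(θ_c·X_r) = 9.440 × 1750 / (5.42 × 11000) = 0.2771 m³/d.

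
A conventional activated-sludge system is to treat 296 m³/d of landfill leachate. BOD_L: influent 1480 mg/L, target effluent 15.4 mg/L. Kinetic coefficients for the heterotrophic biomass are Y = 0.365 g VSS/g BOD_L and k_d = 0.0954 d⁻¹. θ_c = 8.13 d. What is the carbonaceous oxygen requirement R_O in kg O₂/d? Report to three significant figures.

Observed yield with endogenous decay: Y_obs = Y / (1 + k_d·θ_c) = 0.365 / (1 + 0.0954 × 8.13) = 0.365 / 1.776 = 0.2056 g VSS/g BOD_L.
ΔS = 1480 − 15.4 = 1465 mg/L, so the substrate removal rate is 296 × 1465/1000 = 433.5 kg BOD_L/d.
P_X = Y_obs·Q·(S₀ − S) = 0.2056 × 433.5 = 89.12 kg VSS/d.
Carbonaceous O₂ demand = substrate oxidised − cell-mass equivalent = 433.5 − 1.42 × 89.12 = 307.0 kg O₂/d.

R_O ≈ 307 kg O₂/d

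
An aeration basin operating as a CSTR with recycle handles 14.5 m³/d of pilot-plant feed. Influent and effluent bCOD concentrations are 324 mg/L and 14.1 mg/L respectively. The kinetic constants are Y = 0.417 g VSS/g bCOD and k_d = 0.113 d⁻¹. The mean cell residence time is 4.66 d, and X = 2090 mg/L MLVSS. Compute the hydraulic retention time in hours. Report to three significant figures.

From the SRT design equation V = Y Q (S₀−S) θ_c / [X (1 + k_d θ_c)] = 0.417 × 14.5 × (324 − 14.1) × 4.66 / [2090 × (1 + 0.113 × 4.66)] = 8.73×10^3 / 3191 = 2.737 m³.
HRT = V/Q = 2.737 m³ / 14.5 m³·d⁻¹ = 0.1887 d × 24 = 4.530 h.

τ ≈ 4.53 h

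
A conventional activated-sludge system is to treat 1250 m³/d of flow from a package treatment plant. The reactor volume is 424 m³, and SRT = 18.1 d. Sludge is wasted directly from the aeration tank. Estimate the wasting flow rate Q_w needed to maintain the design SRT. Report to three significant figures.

For wasting at MLVSS concentration, Q_w = V/θ_c = 424.0/18.1 = 23.43 m³/d.

Q_w ≈ 23.4 m³/d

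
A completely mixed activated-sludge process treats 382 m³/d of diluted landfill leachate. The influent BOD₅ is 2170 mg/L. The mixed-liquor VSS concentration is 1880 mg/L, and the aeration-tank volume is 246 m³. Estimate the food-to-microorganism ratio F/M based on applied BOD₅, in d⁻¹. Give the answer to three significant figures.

F/M = applied load / biomass = Q·S₀/(V·X) = 382 × 2170 / (246.0 × 1880) = 1.792 d⁻¹.

F/M ≈ 1.79 d⁻¹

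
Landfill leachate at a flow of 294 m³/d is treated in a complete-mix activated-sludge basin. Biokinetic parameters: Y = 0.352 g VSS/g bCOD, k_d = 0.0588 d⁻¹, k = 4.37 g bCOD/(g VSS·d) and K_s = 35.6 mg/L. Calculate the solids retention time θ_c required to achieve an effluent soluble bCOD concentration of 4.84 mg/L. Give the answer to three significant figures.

θ_c ≈ 7.98 d

Specific growth rate at S = 4.84 mg/L: μ = YkS/(K_s+S) = 0.352·4.37·4.84/(35.6+4.84) = 0.1841 d⁻¹.
1/θ_c = 0.1841 − 0.0588 = 0.1253 d⁻¹, so θ_c = 7.981 d.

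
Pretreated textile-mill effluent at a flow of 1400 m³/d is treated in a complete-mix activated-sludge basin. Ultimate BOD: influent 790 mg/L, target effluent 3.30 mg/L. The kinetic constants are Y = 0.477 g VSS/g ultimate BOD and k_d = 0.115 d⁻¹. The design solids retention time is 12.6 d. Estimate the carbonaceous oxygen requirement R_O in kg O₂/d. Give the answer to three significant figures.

R_O ≈ 797 kg O₂/d

Observed yield with endogenous decay: Y_obs = Y / (1 + k_d·θ_c) = 0.477 / (1 + 0.115 × 12.6) = 0.477 / 2.449 = 0.1948 g VSS/g ultimate BOD.
Q·(S₀ − S) = 1400 × (790 − 3.30) × 10⁻³ = 1101 kg/d removed.
P_X = Y_obs·Q·(S₀ − S) = 0.1948 × 1101 = 214.5 kg VSS/d.
Carbonaceous O₂ demand = substrate oxidised − cell-mass equivalent = 1101 − 1.42 × 214.5 = 796.8 kg O₂/d.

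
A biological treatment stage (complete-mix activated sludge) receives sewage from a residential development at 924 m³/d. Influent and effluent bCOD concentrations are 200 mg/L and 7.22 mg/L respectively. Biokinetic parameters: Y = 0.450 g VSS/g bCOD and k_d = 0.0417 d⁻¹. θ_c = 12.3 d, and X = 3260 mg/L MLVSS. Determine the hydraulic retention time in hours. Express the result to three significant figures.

τ ≈ 5.19 h

Rearranging the biomass balance for a CMAS with decay, V = Y·Q·ΔS·θ_c / [X·(1+k_d θ_c)] = 0.450 × 924 × (200 − 7.22) × 12.3 / [3260 × (1 + 0.0417 × 12.3)] = 9.86×10^5 / 4932 = 199.9 m³.
τ = V/Q = 199.9/924 = 0.2163 d, or 5.192 h.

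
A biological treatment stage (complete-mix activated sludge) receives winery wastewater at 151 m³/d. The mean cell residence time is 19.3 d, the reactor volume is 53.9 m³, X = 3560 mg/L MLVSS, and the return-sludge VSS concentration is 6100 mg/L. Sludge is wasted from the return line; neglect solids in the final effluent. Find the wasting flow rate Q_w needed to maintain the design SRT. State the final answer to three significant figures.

Q_w = (V·X)/(θ_c X_r) = 53.90 × 3560 / (19.3 × 6100) = 1.630 m³/d.

Q_w ≈ 1.63 m³/d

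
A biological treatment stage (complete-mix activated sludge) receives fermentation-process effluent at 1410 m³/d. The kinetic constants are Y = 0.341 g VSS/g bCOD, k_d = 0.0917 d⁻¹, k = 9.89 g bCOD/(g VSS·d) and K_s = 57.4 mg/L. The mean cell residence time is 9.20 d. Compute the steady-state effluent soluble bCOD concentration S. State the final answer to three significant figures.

For a completely mixed reactor with recycle the Lawrence–McCarty relation gives S = K_s·(1 + k_d·θ_c) / [θ_c·(Y·k − k_d) − 1] = 57.4 × (1 + 0.0917 × 9.20) / [9.20 × (0.341 × 9.89 − 0.0917) − 1] = 105.8 / 29.18 = 3.626 mg/L.

S ≈ 3.63 mg/L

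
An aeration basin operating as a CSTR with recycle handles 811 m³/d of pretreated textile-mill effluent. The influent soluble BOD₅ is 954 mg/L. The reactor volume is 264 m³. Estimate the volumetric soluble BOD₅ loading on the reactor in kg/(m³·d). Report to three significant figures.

Volumetric loading L_v = Q·S₀ / V = 811 × 954 g/m³ / 264.0 m³ = 2931 g/(m³·d) = 2.931 kg soluble BOD₅/(m³·d).

L_v ≈ 2.93 kg soluble BOD₅/(m³·d)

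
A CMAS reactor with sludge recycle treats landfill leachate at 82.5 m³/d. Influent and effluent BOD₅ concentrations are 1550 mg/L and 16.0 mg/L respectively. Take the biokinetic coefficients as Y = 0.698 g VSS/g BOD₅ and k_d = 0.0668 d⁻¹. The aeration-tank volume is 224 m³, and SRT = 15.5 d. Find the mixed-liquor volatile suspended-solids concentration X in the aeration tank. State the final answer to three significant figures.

X ≈ 3000 mg/L

X = Y·Q·ΔS·θ_c / [V·(1 + k_d θ_c)] = 0.698 × 82.5 × (1550 − 16.0) × 15.5 / [224 × (1 + 0.0668 × 15.5)] = 3003 mg/L.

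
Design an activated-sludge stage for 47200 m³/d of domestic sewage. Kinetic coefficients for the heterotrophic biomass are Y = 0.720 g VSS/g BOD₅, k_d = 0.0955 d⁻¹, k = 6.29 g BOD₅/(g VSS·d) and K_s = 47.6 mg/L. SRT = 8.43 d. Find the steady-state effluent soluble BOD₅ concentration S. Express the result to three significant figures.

S ≈ 2.36 mg/L

For a completely mixed reactor with recycle the Lawrence–McCarty relation gives S = K_s·(1 + k_d·θ_c) / [θ_c·(Y·k − k_d) − 1] = 47.6 × (1 + 0.0955 × 8.43) / [8.43 × (0.720 × 6.29 − 0.0955) − 1] = 85.92 / 36.37 = 2.362 mg/L.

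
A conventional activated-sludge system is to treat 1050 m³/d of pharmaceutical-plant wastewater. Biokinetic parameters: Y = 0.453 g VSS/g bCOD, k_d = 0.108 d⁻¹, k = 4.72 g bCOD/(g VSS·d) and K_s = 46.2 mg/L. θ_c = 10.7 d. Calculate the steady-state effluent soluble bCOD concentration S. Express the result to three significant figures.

From the Monod/SRT balance for a CMAS, S = K_s·(1+k_d θ_c)/[θ_c·(Y k − k_d) − 1] = 46.2 × (1 + 0.108 × 10.7) / [10.7 × (0.453 × 4.72 − 0.108) − 1] = 99.59 / 20.72 = 4.806 mg/L.

S ≈ 4.81 mg/L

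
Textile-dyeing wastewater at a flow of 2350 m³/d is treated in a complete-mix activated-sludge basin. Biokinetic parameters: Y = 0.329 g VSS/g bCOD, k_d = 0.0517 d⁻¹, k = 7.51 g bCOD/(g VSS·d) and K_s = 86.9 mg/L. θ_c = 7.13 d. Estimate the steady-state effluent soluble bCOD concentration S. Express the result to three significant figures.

S ≈ 7.32 mg/L

For a completely mixed reactor with recycle the Lawrence–McCarty relation gives S = K_s·(1 + k_d·θ_c) / [θ_c·(Y·k − k_d) − 1] = 86.9 × (1 + 0.0517 × 7.13) / [7.13 × (0.329 × 7.51 − 0.0517) − 1] = 118.9 / 16.25 = 7.320 mg/L.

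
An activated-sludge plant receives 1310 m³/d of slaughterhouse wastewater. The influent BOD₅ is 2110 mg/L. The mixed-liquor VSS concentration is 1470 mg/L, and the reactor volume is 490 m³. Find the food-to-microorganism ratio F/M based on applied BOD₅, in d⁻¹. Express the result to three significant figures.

F/M = applied load / biomass = Q·S₀/(V·X) = 1310 × 2110 / (490.0 × 1470) = 3.837 d⁻¹.

F/M ≈ 3.84 d⁻¹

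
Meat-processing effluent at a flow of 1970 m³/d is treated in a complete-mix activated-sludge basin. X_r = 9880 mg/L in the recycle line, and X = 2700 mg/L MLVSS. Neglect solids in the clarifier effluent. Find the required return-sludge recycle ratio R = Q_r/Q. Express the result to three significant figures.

R = Q_r/Q = X/(X_r − X) = 2700 / (9880 − 2700) = 0.3760.

R ≈ 0.376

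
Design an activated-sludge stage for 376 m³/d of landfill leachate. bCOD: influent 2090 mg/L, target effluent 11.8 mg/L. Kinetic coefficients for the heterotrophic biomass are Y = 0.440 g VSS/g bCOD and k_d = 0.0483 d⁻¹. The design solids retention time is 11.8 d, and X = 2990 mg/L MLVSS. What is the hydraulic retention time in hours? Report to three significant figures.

From the SRT design equation V = Y Q (S₀−S) θ_c / [X (1 + k_d θ_c)] = 0.440 × 376 × (2090 − 11.8) × 11.8 / [2990 × (1 + 0.0483 × 11.8)] = 4.06×10^6 / 4694 = 864.3 m³.
Hydraulic retention time τ = V/Q = 864.3 / 376 = 2.299 d = 55.17 h.

τ ≈ 55.2 h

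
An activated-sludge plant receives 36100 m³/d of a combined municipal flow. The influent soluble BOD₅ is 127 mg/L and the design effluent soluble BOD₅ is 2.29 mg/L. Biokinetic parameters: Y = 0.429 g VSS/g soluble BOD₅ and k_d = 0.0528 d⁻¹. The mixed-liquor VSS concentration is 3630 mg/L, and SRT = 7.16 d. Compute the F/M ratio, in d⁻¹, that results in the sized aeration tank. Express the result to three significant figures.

Steady-state biomass mass balance: V·X·(1 + k_d·θ_c) = Y·Q·(S₀ − S)·θ_c, so V = 0.429 × 36100 × (127 − 2.29) × 7.16 / [3630 × (1 + 0.0528 × 7.16)] = 1.38×10^7 / 5002 = 2764 m³.
Food-to-microorganism ratio F/M = Q S₀ / (V X) = 36100 × 127 / (2764 × 3630) = 0.4569 d⁻¹.

F/M ≈ 0.457 d⁻¹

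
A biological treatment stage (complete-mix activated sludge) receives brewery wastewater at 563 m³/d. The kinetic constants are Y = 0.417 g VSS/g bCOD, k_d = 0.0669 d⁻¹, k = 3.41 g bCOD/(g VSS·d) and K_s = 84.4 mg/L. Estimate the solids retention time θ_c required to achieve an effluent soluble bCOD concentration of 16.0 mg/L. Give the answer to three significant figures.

From 1/θ_c = Y·k·S/(K_s + S) − k_d: Y·k·S/(K_s+S) = 0.417 × 3.41 × 16.0 / (84.4 + 16.0) = 0.2266 d⁻¹.
Then 1/θ_c = μ − k_d = 0.2266 − 0.0669 = 0.1597 d⁻¹, giving θ_c = 6.261 d.

θ_c ≈ 6.26 d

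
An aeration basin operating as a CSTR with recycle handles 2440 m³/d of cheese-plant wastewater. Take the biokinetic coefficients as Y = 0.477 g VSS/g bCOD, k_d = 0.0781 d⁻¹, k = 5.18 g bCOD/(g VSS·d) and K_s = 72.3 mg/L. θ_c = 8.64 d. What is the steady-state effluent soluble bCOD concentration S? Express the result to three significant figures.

From the Monod/SRT balance for a CMAS, S = K_s·(1+k_d θ_c)/[θ_c·(Y k − k_d) − 1] = 72.3 × (1 + 0.0781 × 8.64) / [8.64 × (0.477 × 5.18 − 0.0781) − 1] = 121.1 / 19.67 = 6.155 mg/L.

S ≈ 6.15 mg/L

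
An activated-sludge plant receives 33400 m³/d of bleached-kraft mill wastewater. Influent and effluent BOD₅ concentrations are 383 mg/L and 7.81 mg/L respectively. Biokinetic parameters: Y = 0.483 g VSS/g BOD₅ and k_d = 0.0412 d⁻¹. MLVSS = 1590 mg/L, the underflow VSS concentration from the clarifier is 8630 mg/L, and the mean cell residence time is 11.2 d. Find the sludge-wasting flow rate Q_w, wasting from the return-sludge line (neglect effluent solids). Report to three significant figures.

Rearranging the biomass balance for a CMAS with decay, V = Y·Q·ΔS·θ_c / [X·(1+k_d θ_c)] = 0.483 × 33400 × (383 − 7.81) × 11.2 / [1590 × (1 + 0.0412 × 11.2)] = 6.78×10^7 / 2324 = 29173 m³.
Q_w = (V·X)/(θ_c X_r) = 29173 × 1590 / (11.2 × 8630) = 479.9 m³/d.

Q_w ≈ 480 m³/d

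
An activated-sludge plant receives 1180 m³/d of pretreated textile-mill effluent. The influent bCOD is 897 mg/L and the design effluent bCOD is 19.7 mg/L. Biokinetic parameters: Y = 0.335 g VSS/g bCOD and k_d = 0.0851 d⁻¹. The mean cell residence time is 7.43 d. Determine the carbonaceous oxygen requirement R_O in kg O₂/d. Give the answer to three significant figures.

Correct the yield for decay: Y_obs = Y/(1 + k_d θ_c) = 0.335 / (1 + 0.0851 × 7.43) = 0.335 / 1.632 = 0.2052.
Mass of bCOD removed per day: Q(S₀ − S) = 1180 × 877.3 g/m³ = 1035 kg/d.
P_X = Y_obs·Q·(S₀ − S) = 0.2052 × 1035 = 212.5 kg VSS/d.
R_O = Q·ΔS − 1.42 P_X = 1035 − 301.7 = 733.5 kg O₂/d.

R_O ≈ 734 kg O₂/d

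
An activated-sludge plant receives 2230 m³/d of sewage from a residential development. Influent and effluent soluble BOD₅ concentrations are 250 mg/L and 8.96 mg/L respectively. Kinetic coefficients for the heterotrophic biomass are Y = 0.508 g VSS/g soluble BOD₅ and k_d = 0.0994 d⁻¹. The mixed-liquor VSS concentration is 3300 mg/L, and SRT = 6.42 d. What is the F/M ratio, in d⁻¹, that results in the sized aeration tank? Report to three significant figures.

Rearranging the biomass balance for a CMAS with decay, V = Y·Q·ΔS·θ_c / [X·(1+k_d θ_c)] = 0.508 × 2230 × (250 − 8.96) × 6.42 / [3300 × (1 + 0.0994 × 6.42)] = 1.75×10^6 / 5406 = 324.3 m³.
F/M = Q·S₀ / (V·X) = 2230 × 250 / (324.3 × 3300) = 0.5210 g soluble BOD₅·(g VSS·d)⁻¹.

F/M ≈ 0.521 d⁻¹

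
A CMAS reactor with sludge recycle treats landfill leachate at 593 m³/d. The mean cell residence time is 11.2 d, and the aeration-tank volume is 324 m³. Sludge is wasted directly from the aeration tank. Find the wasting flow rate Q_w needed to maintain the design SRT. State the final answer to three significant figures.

For wasting at MLVSS concentration, Q_w = V/θ_c = 324.0/11.2 = 28.93 m³/d.

Q_w ≈ 28.9 m³/d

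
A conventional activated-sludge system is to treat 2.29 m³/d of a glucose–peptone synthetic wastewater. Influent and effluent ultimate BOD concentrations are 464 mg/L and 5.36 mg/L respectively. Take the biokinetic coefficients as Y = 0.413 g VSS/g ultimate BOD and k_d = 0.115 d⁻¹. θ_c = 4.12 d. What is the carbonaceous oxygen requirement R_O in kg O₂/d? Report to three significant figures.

R_O ≈ 0.632 kg O₂/d

Y_obs = Y / (1 + k_d θ_c) = 0.413 / (1 + 0.115 × 4.12) = 0.413 / 1.474 = 0.2802.
Substrate removed = Q·(S₀ − S) = 2.29 m³/d × (464 − 5.36) g/m³ = 1.05×10^3 g/d = 1.050 kg/d.
Net sludge production P_X = 0.2802 × 1.050 = 0.2943 kg VSS/d.
R_O = Q·(S₀ − S) − 1.42·P_X = 1.050 − 1.42 × 0.2943 = 0.6324 kg O₂/d.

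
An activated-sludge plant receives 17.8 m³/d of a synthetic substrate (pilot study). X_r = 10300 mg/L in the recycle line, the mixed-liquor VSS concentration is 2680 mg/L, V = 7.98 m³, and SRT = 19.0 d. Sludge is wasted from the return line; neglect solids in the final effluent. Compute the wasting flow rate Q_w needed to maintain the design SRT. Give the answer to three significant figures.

Q_w ≈ 0.109 m³/d

Wasting from the return line (neglecting effluent solids): Q_w = V·X / (θ_c·X_r) = 7.980 × 2680 / (19.0 × 10300) = 0.1093 m³/d.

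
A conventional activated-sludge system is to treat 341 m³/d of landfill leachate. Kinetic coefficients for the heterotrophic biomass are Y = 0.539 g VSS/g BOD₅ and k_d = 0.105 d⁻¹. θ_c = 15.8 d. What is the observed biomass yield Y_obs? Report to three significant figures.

Y_obs ≈ 0.203 g VSS/g BOD₅

Y_obs = Y / (1 + k_d θ_c) = 0.539 / (1 + 0.105 × 15.8) = 0.539 / 2.659 = 0.2027.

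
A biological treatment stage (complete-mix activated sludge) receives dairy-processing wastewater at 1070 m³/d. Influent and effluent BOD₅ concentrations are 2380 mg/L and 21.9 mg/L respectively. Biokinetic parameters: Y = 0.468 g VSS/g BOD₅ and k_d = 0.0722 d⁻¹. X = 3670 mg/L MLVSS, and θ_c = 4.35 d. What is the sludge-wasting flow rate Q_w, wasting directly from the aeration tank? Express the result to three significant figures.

Steady-state biomass mass balance: V·X·(1 + k_d·θ_c) = Y·Q·(S₀ − S)·θ_c, so V = 0.468 × 1070 × (2380 − 21.9) × 4.35 / [3670 × (1 + 0.0722 × 4.35)] = 5.14×10^6 / 4823 = 1065 m³.
With mixed-liquor wasting, θ_c = V/Q_w, so Q_w = V/θ_c = 1065/4.35 = 244.9 m³/d.

Q_w ≈ 245 m³/d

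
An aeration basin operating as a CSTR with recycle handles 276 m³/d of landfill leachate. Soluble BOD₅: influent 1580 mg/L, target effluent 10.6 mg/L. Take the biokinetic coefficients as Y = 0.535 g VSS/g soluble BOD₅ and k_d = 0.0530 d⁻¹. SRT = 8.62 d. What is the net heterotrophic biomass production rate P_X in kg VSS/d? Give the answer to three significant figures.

The observed yield is Y_obs = Y/(1 + k_d·θ_c) = 0.535 / (1 + 0.0530 × 8.62) = 0.535 / 1.457 = 0.3672 g VSS per g soluble BOD₅ removed.
Mass of soluble BOD₅ removed per day: Q(S₀ − S) = 276 × 1569 g/m³ = 433.2 kg/d.
So the net sludge growth is P_X = 0.3672 × 433.2 = 159.1 kg VSS/d.

P_X ≈ 159 kg VSS/d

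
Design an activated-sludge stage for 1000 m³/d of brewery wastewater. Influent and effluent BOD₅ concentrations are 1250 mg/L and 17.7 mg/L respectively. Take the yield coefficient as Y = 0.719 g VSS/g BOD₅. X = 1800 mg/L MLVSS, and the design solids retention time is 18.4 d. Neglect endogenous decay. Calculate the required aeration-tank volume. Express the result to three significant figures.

With k_d = 0 the design equation reduces to V = Y Q (S₀−S) θ_c / X = 0.719 × 1000 × (1250 − 17.7) × 18.4 / 1800 = 9057 m³.

V ≈ 9060 m³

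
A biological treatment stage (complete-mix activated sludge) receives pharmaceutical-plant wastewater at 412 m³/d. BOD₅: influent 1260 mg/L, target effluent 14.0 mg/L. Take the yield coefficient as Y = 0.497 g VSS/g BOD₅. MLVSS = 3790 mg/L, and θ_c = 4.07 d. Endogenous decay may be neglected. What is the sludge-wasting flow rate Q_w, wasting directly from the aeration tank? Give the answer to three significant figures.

Q_w ≈ 67.3 m³/d

With k_d = 0 the design equation reduces to V = Y Q (S₀−S) θ_c / X = 0.497 × 412 × (1260 − 14.0) × 4.07 / 3790 = 274.0 m³.
Wasting from the aeration tank: Q_w = V / θ_c = 274.0 / 4.07 = 67.32 m³/d.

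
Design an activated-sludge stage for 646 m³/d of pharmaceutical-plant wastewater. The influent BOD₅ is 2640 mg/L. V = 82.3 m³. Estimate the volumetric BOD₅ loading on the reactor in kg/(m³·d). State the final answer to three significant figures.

L_v = Q S₀ / V = 646 × 2640 × 10⁻³ / 82.30 = 20.72 kg/(m³·d).

L_v ≈ 20.7 kg BOD₅/(m³·d)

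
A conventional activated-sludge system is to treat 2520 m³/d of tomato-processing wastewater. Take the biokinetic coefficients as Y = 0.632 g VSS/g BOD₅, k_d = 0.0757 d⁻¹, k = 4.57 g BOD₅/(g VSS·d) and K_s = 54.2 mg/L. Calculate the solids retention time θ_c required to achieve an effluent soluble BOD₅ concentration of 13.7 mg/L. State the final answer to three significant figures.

θ_c ≈ 1.97 d

Specific growth rate at S = 13.7 mg/L: μ = YkS/(K_s+S) = 0.632·4.57·13.7/(54.2+13.7) = 0.5828 d⁻¹.
1/θ_c = 0.5828 − 0.0757 = 0.5071 d⁻¹, so θ_c = 1.972 d.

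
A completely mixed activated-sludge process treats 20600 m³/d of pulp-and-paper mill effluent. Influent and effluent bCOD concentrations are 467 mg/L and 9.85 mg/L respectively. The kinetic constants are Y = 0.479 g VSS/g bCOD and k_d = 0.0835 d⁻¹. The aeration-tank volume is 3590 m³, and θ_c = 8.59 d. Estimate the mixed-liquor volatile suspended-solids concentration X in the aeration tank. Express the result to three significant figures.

X ≈ 6290 mg/L

From V·X·(1 + k_d·θ_c) = Y·Q·(S₀ − S)·θ_c: X = 0.479 × 20600 × (467 − 9.85) × 8.59 / [3590 × (1 + 0.0835 × 8.59)] = 6285 mg/L.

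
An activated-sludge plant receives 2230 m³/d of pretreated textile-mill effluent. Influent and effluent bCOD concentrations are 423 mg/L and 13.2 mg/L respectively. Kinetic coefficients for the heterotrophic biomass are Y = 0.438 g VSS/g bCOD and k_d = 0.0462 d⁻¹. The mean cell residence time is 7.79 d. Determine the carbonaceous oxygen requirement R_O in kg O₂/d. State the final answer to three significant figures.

R_O ≈ 496 kg O₂/d

Observed yield with endogenous decay: Y_obs = Y / (1 + k_d·θ_c) = 0.438 / (1 + 0.0462 × 7.79) = 0.438 / 1.360 = 0.3221 g VSS/g bCOD.
Mass of bCOD removed per day: Q(S₀ − S) = 2230 × 409.8 g/m³ = 913.9 kg/d.
P_X = Y_obs·Q·(S₀ − S) = 0.3221 × 913.9 = 294.3 kg VSS/d.
R_O = Q·ΔS − 1.42 P_X = 913.9 − 418.0 = 495.9 kg O₂/d.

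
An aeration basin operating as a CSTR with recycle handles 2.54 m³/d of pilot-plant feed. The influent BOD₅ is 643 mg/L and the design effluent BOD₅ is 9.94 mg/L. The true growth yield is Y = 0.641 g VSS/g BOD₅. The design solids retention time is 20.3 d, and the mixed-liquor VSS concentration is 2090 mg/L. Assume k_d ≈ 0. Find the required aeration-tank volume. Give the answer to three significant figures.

Biomass mass balance (decay neglected): V·X = Y·Q·(S₀ − S)·θ_c, so V = 0.641 × 2.54 × (643 − 9.94) × 20.3 / 2090 = 10.01 m³.

V ≈ 10.0 m³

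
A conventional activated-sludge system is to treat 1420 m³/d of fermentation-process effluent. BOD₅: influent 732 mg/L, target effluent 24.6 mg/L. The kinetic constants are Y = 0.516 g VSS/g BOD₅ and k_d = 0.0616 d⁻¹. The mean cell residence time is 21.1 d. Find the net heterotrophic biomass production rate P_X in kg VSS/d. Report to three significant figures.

Y_obs = Y / (1 + k_d θ_c) = 0.516 / (1 + 0.0616 × 21.1) = 0.516 / 2.300 = 0.2244.
Mass of BOD₅ removed per day: Q(S₀ − S) = 1420 × 707.4 g/m³ = 1005 kg/d.
Net biomass production P_X = Y_obs × Q·(S₀ − S) = 0.2244 × 1005 = 225.4 kg VSS/d.

P_X ≈ 225 kg VSS/d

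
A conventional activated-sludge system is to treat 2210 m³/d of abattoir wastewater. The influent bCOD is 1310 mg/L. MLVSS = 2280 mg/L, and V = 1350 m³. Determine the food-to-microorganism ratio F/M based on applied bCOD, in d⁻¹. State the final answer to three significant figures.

F/M = Q·S₀ / (V·X) = 2210 × 1310 / (1350 × 2280) = 0.9406 g bCOD·(g VSS·d)⁻¹.

F/M ≈ 0.941 d⁻¹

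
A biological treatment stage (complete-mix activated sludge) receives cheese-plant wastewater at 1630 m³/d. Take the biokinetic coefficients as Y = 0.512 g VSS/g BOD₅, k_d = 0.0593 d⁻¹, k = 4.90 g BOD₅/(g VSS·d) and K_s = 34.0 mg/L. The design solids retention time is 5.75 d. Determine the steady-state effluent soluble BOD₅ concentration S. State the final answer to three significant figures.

S ≈ 3.48 mg/L

Effluent substrate depends only on kinetics and SRT: S = K_s(1 + k_d θ_c) / [θ_c(Yk − k_d) − 1] = 34.0 × (1 + 0.0593 × 5.75) / [5.75 × (0.512 × 4.90 − 0.0593) − 1] = 45.59 / 13.08 = 3.484 mg/L.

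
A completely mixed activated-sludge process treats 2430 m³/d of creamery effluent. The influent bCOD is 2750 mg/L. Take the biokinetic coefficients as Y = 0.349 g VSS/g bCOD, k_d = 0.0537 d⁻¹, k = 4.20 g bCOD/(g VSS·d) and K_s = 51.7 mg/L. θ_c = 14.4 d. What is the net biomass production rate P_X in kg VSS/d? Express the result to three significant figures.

From the Monod/SRT balance for a CMAS, S = K_s·(1+k_d θ_c)/[θ_c·(Y k − k_d) − 1] = 51.7 × (1 + 0.0537 × 14.4) / [14.4 × (0.349 × 4.20 − 0.0537) − 1] = 91.68 / 19.33 = 4.742 mg/L.
Y_obs = Y / (1 + k_d θ_c) = 0.349 / (1 + 0.0537 × 14.4) = 0.349 / 1.773 = 0.1968.
Substrate removed = Q·(S₀ − S) = 2430 m³/d × (2750 − 4.74) g/m³ = 6.67×10^6 g/d = 6671 kg/d.
Biomass produced: P_X = Y_obs·Q·ΔS = 0.1968 × 6671 ≈ 1313 kg VSS/d.

P_X ≈ 1310 kg VSS/d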